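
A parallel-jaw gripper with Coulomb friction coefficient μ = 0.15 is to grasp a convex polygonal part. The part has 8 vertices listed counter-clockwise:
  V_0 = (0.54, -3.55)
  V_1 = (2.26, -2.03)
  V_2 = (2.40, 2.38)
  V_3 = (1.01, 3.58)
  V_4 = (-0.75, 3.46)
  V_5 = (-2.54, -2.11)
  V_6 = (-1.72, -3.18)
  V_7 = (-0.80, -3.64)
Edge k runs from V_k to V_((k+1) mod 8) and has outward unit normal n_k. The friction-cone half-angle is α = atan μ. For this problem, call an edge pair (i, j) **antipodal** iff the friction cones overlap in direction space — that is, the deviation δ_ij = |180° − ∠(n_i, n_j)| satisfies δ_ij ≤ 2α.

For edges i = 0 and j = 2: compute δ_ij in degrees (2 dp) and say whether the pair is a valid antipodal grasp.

α = atan 0.15 = 8.53°;  2α = 17.06°
edge 0: e_0 = (+1.72, +1.52);  n_0 = (+0.6622, -0.7493)
edge 2: e_2 = (-1.39, +1.20);  n_2 = (+0.6535, +0.7569)
∠(n_0, n_2) = 97.73°
δ = |180° − 97.73°| = 82.27°
82.27° > 2α = 17.06°  →  invalid

δ = 82.27°, invalid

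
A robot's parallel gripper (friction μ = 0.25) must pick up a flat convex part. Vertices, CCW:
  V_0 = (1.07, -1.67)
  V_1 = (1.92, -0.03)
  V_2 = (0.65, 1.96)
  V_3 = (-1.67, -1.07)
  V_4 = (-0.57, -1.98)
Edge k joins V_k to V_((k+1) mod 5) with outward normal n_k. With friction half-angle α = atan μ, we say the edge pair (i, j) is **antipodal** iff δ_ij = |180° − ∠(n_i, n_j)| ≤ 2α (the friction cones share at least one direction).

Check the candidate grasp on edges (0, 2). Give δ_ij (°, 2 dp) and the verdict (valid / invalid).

δ = 10.04°, valid

α = atan 0.25 = 14.04°;  2α = 28.07°
edge 0: e_0 = (+0.85, +1.64);  n_0 = (+0.8878, -0.4602)
edge 2: e_2 = (-2.32, -3.03);  n_2 = (-0.7940, +0.6079)
∠(n_0, n_2) = 169.96°
δ = |180° − 169.96°| = 10.04°
10.04° ≤ 2α = 28.07°  →  valid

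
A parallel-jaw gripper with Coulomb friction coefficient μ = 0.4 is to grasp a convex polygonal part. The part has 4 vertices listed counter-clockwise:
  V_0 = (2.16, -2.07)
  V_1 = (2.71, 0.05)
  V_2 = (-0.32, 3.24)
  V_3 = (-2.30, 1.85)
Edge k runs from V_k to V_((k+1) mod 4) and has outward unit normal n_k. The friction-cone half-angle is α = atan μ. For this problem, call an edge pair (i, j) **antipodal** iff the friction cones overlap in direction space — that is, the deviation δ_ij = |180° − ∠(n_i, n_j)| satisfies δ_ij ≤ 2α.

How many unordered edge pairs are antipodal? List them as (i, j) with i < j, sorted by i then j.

count = 2; pairs: (0,2), (1,3)

α = atan 0.4 = 21.80°;  2α = 43.60°
n_0 = (+0.9680, -0.2511)
n_1 = (+0.7251, +0.6887)
n_2 = (-0.5746, +0.8185)
n_3 = (-0.6602, -0.7511)
  (0,1): δ = 121.93°  ·
  (0,2): δ = 40.39°  ✓
  (0,3): δ = 63.23°  ·
  (1,2): δ = 98.46°  ·
  (1,3): δ = 5.16°  ✓
  (2,3): δ = 76.38°  ·
antipodal pairs: 2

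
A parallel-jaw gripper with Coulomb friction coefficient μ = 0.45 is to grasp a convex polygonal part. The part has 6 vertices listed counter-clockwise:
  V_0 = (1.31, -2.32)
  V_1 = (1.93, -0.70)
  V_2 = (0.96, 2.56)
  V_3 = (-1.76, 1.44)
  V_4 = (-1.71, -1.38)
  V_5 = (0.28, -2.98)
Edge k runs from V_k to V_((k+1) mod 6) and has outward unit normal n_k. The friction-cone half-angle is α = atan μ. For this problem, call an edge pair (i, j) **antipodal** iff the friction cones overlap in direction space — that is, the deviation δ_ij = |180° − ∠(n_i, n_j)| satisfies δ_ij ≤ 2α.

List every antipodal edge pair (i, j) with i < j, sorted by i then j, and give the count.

α = atan 0.45 = 24.23°;  2α = 48.46°
n_0 = (+0.9339, -0.3574)
n_1 = (+0.9585, +0.2852)
n_2 = (-0.3807, +0.9247)
n_3 = (-0.9998, -0.0177)
n_4 = (-0.6266, -0.7793)
n_5 = (+0.5395, -0.8420)
  (0,1): δ = 142.49°  ·
  (0,2): δ = 46.68°  ✓
  (0,3): δ = 21.96°  ✓
  (0,4): δ = 72.14°  ·
  (0,5): δ = 143.59°  ·
  (1,2): δ = 84.19°  ·
  (1,3): δ = 15.55°  ✓
  (1,4): δ = 34.63°  ✓
  (1,5): δ = 106.08°  ·
  (2,3): δ = 111.36°  ·
  (2,4): δ = 61.18°  ·
  (2,5): δ = 10.27°  ✓
  (3,4): δ = 129.82°  ·
  (3,5): δ = 58.36°  ·
  (4,5): δ = 108.55°  ·
antipodal pairs: 5

count = 5; pairs: (0,2), (0,3), (1,3), (1,4), (2,5)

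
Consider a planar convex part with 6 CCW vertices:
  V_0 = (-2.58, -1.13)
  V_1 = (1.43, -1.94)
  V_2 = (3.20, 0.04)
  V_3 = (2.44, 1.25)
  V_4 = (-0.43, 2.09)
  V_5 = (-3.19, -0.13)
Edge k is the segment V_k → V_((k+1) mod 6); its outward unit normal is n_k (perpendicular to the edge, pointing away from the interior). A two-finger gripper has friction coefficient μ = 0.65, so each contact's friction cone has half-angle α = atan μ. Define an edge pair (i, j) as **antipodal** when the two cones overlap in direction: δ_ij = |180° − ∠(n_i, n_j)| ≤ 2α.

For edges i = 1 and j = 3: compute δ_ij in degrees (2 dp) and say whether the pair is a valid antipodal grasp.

δ = 64.52°, valid

α = atan 0.65 = 33.02°;  2α = 66.05°
edge 1: e_1 = (+1.77, +1.98);  n_1 = (+0.7455, -0.6665)
edge 3: e_3 = (-2.87, +0.84);  n_3 = (+0.2809, +0.9597)
∠(n_1, n_3) = 115.48°
δ = |180° − 115.48°| = 64.52°
64.52° ≤ 2α = 66.05°  →  valid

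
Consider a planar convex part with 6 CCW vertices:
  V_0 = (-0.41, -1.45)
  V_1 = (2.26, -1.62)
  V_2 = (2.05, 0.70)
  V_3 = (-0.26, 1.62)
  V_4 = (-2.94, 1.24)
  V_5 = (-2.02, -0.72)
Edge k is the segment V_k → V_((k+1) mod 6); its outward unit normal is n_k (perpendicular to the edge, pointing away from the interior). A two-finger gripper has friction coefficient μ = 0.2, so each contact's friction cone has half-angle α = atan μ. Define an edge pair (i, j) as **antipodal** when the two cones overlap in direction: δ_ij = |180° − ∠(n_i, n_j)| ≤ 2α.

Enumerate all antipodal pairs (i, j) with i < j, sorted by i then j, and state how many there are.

α = atan 0.2 = 11.31°;  2α = 22.62°
n_0 = (-0.0635, -0.9980)
n_1 = (+0.9959, +0.0901)
n_2 = (+0.3700, +0.9290)
n_3 = (-0.1404, +0.9901)
n_4 = (-0.9052, -0.4249)
n_5 = (-0.4130, -0.9108)
  (0,1): δ = 81.18°  ·
  (0,2): δ = 18.07°  ✓
  (0,3): δ = 11.71°  ✓
  (0,4): δ = 118.79°  ·
  (0,5): δ = 159.25°  ·
  (1,2): δ = 116.89°  ·
  (1,3): δ = 87.10°  ·
  (1,4): δ = 19.97°  ✓
  (1,5): δ = 60.44°  ·
  (2,3): δ = 150.21°  ·
  (2,4): δ = 43.14°  ·
  (2,5): δ = 2.67°  ✓
  (3,4): δ = 72.93°  ·
  (3,5): δ = 32.46°  ·
  (4,5): δ = 139.54°  ·
antipodal pairs: 4

count = 4; pairs: (0,2), (0,3), (1,4), (2,5)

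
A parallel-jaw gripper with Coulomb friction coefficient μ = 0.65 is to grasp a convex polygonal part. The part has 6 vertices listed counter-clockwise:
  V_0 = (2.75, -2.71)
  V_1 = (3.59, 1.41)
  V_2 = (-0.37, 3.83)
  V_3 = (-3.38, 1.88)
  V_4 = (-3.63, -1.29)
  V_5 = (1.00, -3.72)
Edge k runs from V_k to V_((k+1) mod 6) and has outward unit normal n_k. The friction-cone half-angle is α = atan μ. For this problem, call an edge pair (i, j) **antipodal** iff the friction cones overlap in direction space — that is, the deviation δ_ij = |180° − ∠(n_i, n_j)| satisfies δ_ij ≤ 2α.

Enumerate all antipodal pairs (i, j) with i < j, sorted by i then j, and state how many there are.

count = 8; pairs: (0,2), (0,3), (1,3), (1,4), (1,5), (2,4), (2,5), (3,5)

α = atan 0.65 = 33.02°;  2α = 66.05°
n_0 = (+0.9798, -0.1998)
n_1 = (+0.5215, +0.8533)
n_2 = (-0.5437, +0.8393)
n_3 = (-0.9969, +0.0786)
n_4 = (-0.4647, -0.8855)
n_5 = (+0.4999, -0.8661)
  (0,1): δ = 109.91°  ·
  (0,2): δ = 45.54°  ✓
  (0,3): δ = 7.01°  ✓
  (0,4): δ = 73.83°  ·
  (0,5): δ = 131.51°  ·
  (1,2): δ = 115.63°  ·
  (1,3): δ = 63.08°  ✓
  (1,4): δ = 3.74°  ✓
  (1,5): δ = 61.42°  ✓
  (2,3): δ = 127.45°  ·
  (2,4): δ = 60.63°  ✓
  (2,5): δ = 2.95°  ✓
  (3,4): δ = 113.18°  ·
  (3,5): δ = 55.50°  ✓
  (4,5): δ = 122.32°  ·
antipodal pairs: 8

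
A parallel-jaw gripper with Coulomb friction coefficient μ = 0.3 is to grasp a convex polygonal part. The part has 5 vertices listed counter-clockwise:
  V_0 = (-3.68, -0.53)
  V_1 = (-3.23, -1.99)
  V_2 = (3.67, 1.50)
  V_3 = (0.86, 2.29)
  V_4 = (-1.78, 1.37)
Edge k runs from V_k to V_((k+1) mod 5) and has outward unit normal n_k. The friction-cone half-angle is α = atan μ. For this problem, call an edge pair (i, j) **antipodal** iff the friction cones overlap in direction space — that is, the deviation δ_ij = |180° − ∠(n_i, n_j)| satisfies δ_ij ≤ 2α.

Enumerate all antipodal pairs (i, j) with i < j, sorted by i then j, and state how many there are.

α = atan 0.3 = 16.70°;  2α = 33.40°
n_0 = (-0.9556, -0.2945)
n_1 = (+0.4513, -0.8923)
n_2 = (+0.2706, +0.9627)
n_3 = (-0.3291, +0.9443)
n_4 = (-0.7071, +0.7071)
  (0,1): δ = 80.30°  ·
  (0,2): δ = 57.17°  ·
  (0,3): δ = 92.08°  ·
  (0,4): δ = 117.87°  ·
  (1,2): δ = 42.53°  ·
  (1,3): δ = 7.62°  ✓
  (1,4): δ = 18.17°  ✓
  (2,3): δ = 145.08°  ·
  (2,4): δ = 119.30°  ·
  (3,4): δ = 154.21°  ·
antipodal pairs: 2

count = 2; pairs: (1,3), (1,4)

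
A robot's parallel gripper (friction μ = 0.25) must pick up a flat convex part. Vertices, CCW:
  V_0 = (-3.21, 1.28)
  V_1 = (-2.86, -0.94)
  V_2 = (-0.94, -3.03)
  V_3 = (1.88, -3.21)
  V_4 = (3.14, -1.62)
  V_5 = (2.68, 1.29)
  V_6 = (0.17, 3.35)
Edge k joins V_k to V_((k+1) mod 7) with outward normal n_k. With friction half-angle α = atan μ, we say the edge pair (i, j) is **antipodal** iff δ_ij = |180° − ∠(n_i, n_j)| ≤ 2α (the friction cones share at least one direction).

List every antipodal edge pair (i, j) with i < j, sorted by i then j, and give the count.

α = atan 0.25 = 14.04°;  2α = 28.07°
n_0 = (-0.9878, -0.1557)
n_1 = (-0.7364, -0.6765)
n_2 = (-0.0637, -0.9980)
n_3 = (+0.7837, -0.6211)
n_4 = (+0.9877, +0.1561)
n_5 = (+0.6344, +0.7730)
n_6 = (-0.5223, +0.8528)
  (0,1): δ = 146.39°  ·
  (0,2): δ = 102.61°  ·
  (0,3): δ = 47.35°  ·
  (0,4): δ = 0.02°  ✓
  (0,5): δ = 41.66°  ·
  (0,6): δ = 112.53°  ·
  (1,2): δ = 136.22°  ·
  (1,3): δ = 80.97°  ·
  (1,4): δ = 33.59°  ·
  (1,5): δ = 8.05°  ✓
  (1,6): δ = 78.91°  ·
  (2,3): δ = 124.74°  ·
  (2,4): δ = 77.37°  ·
  (2,5): δ = 35.72°  ·
  (2,6): δ = 35.14°  ·
  (3,4): δ = 132.62°  ·
  (3,5): δ = 90.98°  ·
  (3,6): δ = 20.12°  ✓
  (4,5): δ = 138.36°  ·
  (4,6): δ = 67.50°  ·
  (5,6): δ = 109.14°  ·
antipodal pairs: 3

count = 3; pairs: (0,4), (1,5), (3,6)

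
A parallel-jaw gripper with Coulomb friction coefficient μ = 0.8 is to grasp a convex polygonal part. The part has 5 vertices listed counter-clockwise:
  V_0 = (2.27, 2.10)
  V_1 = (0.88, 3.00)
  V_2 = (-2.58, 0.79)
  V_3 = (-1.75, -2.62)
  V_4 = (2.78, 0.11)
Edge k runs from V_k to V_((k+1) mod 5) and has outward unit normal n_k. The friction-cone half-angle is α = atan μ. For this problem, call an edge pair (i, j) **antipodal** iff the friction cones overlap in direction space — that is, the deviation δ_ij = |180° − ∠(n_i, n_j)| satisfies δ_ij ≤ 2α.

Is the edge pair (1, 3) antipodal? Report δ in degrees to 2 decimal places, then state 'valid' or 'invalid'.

δ = 1.49°, valid

α = atan 0.8 = 38.66°;  2α = 77.32°
edge 1: e_1 = (-3.46, -2.21);  n_1 = (-0.5383, +0.8428)
edge 3: e_3 = (+4.53, +2.73);  n_3 = (+0.5162, -0.8565)
∠(n_1, n_3) = 178.51°
δ = |180° − 178.51°| = 1.49°
1.49° ≤ 2α = 77.32°  →  valid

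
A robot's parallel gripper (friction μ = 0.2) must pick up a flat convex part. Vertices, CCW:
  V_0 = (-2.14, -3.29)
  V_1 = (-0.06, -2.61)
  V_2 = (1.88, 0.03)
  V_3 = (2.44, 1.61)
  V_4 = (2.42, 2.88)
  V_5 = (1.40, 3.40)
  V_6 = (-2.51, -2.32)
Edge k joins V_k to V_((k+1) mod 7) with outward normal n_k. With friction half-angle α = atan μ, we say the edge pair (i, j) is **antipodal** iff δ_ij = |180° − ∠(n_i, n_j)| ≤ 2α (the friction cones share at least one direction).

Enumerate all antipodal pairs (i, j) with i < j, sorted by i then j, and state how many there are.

count = 3; pairs: (1,5), (2,5), (3,6)

α = atan 0.2 = 11.31°;  2α = 22.62°
n_0 = (+0.3107, -0.9505)
n_1 = (+0.8058, -0.5922)
n_2 = (+0.9425, -0.3341)
n_3 = (+0.9999, +0.0157)
n_4 = (+0.4542, +0.8909)
n_5 = (-0.8256, +0.5643)
n_6 = (-0.9343, -0.3564)
  (0,1): δ = 144.41°  ·
  (0,2): δ = 127.62°  ·
  (0,3): δ = 107.20°  ·
  (0,4): δ = 45.12°  ·
  (0,5): δ = 37.54°  ·
  (0,6): δ = 92.78°  ·
  (1,2): δ = 163.21°  ·
  (1,3): δ = 142.79°  ·
  (1,4): δ = 80.70°  ·
  (1,5): δ = 1.96°  ✓
  (1,6): δ = 57.19°  ·
  (2,3): δ = 159.58°  ·
  (2,4): δ = 97.50°  ·
  (2,5): δ = 14.84°  ✓
  (2,6): δ = 40.39°  ·
  (3,4): δ = 117.91°  ·
  (3,5): δ = 35.26°  ·
  (3,6): δ = 19.98°  ✓
  (4,5): δ = 97.34°  ·
  (4,6): δ = 42.11°  ·
  (5,6): δ = 124.77°  ·
antipodal pairs: 3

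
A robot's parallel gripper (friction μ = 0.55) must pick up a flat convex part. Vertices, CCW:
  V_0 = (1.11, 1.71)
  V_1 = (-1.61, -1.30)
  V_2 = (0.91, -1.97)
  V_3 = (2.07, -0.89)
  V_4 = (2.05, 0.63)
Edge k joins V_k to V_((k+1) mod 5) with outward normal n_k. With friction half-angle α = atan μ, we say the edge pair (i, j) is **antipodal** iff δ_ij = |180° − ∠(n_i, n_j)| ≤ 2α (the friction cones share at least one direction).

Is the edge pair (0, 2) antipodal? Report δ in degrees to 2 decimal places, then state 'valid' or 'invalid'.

δ = 4.94°, valid

α = atan 0.55 = 28.81°;  2α = 57.62°
edge 0: e_0 = (-2.72, -3.01);  n_0 = (-0.7419, +0.6705)
edge 2: e_2 = (+1.16, +1.08);  n_2 = (+0.6814, -0.7319)
∠(n_0, n_2) = 175.06°
δ = |180° − 175.06°| = 4.94°
4.94° ≤ 2α = 57.62°  →  valid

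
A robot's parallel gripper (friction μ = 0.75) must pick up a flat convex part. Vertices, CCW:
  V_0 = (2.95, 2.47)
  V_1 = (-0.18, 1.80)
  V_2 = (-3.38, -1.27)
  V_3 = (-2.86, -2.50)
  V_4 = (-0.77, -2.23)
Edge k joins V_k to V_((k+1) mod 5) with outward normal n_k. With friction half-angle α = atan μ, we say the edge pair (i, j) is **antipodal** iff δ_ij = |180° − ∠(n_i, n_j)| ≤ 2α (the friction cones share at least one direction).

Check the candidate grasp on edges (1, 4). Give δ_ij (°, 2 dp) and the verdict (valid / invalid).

α = atan 0.75 = 36.87°;  2α = 73.74°
edge 1: e_1 = (-3.20, -3.07);  n_1 = (-0.6923, +0.7216)
edge 4: e_4 = (+3.72, +4.70);  n_4 = (+0.7841, -0.6206)
∠(n_1, n_4) = 172.17°
δ = |180° − 172.17°| = 7.83°
7.83° ≤ 2α = 73.74°  →  valid

δ = 7.83°, valid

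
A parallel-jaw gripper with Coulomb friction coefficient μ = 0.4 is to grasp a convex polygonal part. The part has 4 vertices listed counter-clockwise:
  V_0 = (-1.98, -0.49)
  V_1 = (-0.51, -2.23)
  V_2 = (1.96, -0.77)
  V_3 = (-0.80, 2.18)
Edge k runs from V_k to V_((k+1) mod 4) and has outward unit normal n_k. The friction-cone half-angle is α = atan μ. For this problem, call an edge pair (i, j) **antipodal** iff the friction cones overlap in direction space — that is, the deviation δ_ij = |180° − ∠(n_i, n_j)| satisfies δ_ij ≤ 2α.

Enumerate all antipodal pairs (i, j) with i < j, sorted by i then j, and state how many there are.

count = 2; pairs: (0,2), (1,3)

α = atan 0.4 = 21.80°;  2α = 43.60°
n_0 = (-0.7639, -0.6454)
n_1 = (+0.5088, -0.8609)
n_2 = (+0.7302, +0.6832)
n_3 = (-0.9147, +0.4042)
  (0,1): δ = 99.61°  ·
  (0,2): δ = 2.90°  ✓
  (0,3): δ = 115.97°  ·
  (1,2): δ = 77.49°  ·
  (1,3): δ = 35.57°  ✓
  (2,3): δ = 66.94°  ·
antipodal pairs: 2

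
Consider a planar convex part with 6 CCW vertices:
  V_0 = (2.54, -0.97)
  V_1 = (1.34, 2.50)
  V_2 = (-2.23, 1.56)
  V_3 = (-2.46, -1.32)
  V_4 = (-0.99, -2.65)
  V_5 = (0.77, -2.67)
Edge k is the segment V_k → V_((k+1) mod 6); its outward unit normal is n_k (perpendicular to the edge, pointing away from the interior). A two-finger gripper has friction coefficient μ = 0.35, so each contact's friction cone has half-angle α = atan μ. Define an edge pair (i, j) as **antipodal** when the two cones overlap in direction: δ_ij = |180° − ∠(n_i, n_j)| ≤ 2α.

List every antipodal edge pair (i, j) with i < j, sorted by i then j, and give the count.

count = 4; pairs: (0,2), (0,3), (1,4), (1,5)

α = atan 0.35 = 19.29°;  2α = 38.58°
n_0 = (+0.9451, +0.3268)
n_1 = (-0.2546, +0.9670)
n_2 = (-0.9968, +0.0796)
n_3 = (-0.6709, -0.7415)
n_4 = (-0.0114, -0.9999)
n_5 = (+0.6927, -0.7212)
  (0,1): δ = 94.33°  ·
  (0,2): δ = 23.64°  ✓
  (0,3): δ = 28.79°  ✓
  (0,4): δ = 70.27°  ·
  (0,5): δ = 114.77°  ·
  (1,2): δ = 109.32°  ·
  (1,3): δ = 56.89°  ·
  (1,4): δ = 15.40°  ✓
  (1,5): δ = 29.09°  ✓
  (2,3): δ = 127.57°  ·
  (2,4): δ = 86.09°  ·
  (2,5): δ = 41.59°  ·
  (3,4): δ = 138.51°  ·
  (3,5): δ = 94.02°  ·
  (4,5): δ = 135.50°  ·
antipodal pairs: 4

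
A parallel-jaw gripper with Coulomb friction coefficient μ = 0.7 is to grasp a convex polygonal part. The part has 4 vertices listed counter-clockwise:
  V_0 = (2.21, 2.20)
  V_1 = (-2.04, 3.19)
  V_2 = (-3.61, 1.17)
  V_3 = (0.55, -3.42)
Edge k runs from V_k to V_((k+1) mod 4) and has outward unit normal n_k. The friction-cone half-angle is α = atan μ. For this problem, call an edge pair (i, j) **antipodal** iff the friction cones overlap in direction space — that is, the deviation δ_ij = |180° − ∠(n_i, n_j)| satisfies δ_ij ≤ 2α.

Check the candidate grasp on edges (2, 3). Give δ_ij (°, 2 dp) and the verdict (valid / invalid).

α = atan 0.7 = 34.99°;  2α = 69.98°
edge 2: e_2 = (+4.16, -4.59);  n_2 = (-0.7410, -0.6715)
edge 3: e_3 = (+1.66, +5.62);  n_3 = (+0.9590, -0.2833)
∠(n_2, n_3) = 121.36°
δ = |180° − 121.36°| = 58.64°
58.64° ≤ 2α = 69.98°  →  valid

δ = 58.64°, valid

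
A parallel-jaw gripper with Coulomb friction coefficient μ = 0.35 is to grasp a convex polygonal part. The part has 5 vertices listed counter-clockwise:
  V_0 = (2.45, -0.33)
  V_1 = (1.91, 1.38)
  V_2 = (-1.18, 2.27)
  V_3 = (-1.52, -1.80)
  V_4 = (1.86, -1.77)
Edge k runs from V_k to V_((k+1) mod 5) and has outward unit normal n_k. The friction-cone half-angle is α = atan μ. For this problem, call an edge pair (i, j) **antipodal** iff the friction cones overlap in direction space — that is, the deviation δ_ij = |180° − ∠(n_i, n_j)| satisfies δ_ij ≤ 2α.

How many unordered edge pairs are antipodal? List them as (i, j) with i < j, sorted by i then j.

count = 3; pairs: (0,2), (1,3), (2,4)

α = atan 0.35 = 19.29°;  2α = 38.58°
n_0 = (+0.9536, +0.3011)
n_1 = (+0.2768, +0.9609)
n_2 = (-0.9965, +0.0832)
n_3 = (+0.0089, -1.0000)
n_4 = (+0.9253, -0.3791)
  (0,1): δ = 123.59°  ·
  (0,2): δ = 22.30°  ✓
  (0,3): δ = 72.98°  ·
  (0,4): δ = 140.19°  ·
  (1,2): δ = 78.71°  ·
  (1,3): δ = 16.58°  ✓
  (1,4): δ = 83.79°  ·
  (2,3): δ = 84.72°  ·
  (2,4): δ = 17.50°  ✓
  (3,4): δ = 112.79°  ·
antipodal pairs: 3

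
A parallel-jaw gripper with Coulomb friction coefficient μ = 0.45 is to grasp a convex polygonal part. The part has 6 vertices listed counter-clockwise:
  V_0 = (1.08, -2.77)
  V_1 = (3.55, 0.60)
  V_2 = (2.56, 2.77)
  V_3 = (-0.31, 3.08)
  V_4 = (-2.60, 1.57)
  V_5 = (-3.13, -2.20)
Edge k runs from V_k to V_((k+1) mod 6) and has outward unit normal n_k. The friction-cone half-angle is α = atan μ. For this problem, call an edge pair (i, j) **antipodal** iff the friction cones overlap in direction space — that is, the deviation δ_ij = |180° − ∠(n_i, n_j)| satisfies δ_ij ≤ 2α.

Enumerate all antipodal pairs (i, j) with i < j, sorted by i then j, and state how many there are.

count = 5; pairs: (0,3), (0,4), (1,4), (2,5), (3,5)

α = atan 0.45 = 24.23°;  2α = 48.46°
n_0 = (+0.8066, -0.5912)
n_1 = (+0.9098, +0.4151)
n_2 = (+0.1074, +0.9942)
n_3 = (-0.5505, +0.8348)
n_4 = (-0.9903, +0.1392)
n_5 = (-0.1342, -0.9910)
  (0,1): δ = 119.24°  ·
  (0,2): δ = 59.93°  ·
  (0,3): δ = 20.36°  ✓
  (0,4): δ = 28.24°  ✓
  (0,5): δ = 118.53°  ·
  (1,2): δ = 120.69°  ·
  (1,3): δ = 81.12°  ·
  (1,4): δ = 32.53°  ✓
  (1,5): δ = 57.77°  ·
  (2,3): δ = 140.43°  ·
  (2,4): δ = 91.84°  ·
  (2,5): δ = 1.55°  ✓
  (3,4): δ = 131.40°  ·
  (3,5): δ = 41.11°  ✓
  (4,5): δ = 89.71°  ·
antipodal pairs: 5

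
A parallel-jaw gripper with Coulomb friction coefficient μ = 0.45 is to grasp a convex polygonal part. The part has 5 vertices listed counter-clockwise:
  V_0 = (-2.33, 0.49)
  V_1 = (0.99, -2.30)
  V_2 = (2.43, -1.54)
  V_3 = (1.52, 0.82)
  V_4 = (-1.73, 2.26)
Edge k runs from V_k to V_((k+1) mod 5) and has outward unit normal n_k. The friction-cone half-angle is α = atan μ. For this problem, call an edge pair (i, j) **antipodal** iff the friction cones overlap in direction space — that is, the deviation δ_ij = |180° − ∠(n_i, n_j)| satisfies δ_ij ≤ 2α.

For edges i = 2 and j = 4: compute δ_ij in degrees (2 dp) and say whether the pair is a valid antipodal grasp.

α = atan 0.45 = 24.23°;  2α = 48.46°
edge 2: e_2 = (-0.91, +2.36);  n_2 = (+0.9330, +0.3598)
edge 4: e_4 = (-0.60, -1.77);  n_4 = (-0.9471, +0.3210)
∠(n_2, n_4) = 140.19°
δ = |180° − 140.19°| = 39.81°
39.81° ≤ 2α = 48.46°  →  valid

δ = 39.81°, valid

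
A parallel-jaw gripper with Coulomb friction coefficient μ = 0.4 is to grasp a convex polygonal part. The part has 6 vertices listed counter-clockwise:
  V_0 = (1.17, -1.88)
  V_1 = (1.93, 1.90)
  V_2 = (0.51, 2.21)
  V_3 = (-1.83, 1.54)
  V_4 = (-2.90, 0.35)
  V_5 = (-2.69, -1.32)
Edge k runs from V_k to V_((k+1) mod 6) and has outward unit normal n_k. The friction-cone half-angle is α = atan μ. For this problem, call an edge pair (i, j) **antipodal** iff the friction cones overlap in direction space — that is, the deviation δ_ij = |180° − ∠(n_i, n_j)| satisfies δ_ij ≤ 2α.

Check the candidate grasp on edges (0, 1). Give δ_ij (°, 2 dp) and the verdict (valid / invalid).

α = atan 0.4 = 21.80°;  2α = 43.60°
edge 0: e_0 = (+0.76, +3.78);  n_0 = (+0.9804, -0.1971)
edge 1: e_1 = (-1.42, +0.31);  n_1 = (+0.2133, +0.9770)
∠(n_0, n_1) = 89.05°
δ = |180° − 89.05°| = 90.95°
90.95° > 2α = 43.60°  →  invalid

δ = 90.95°, invalid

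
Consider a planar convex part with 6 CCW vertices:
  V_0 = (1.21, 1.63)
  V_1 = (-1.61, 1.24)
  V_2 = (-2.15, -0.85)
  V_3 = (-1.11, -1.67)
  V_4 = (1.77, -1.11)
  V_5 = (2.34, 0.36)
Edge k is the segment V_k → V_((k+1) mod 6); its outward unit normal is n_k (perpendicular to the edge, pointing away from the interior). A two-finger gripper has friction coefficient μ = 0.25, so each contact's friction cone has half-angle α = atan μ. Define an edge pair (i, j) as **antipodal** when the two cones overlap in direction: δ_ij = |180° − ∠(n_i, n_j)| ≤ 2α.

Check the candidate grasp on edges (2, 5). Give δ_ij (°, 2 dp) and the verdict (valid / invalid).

δ = 10.08°, valid

α = atan 0.25 = 14.04°;  2α = 28.07°
edge 2: e_2 = (+1.04, -0.82);  n_2 = (-0.6192, -0.7853)
edge 5: e_5 = (-1.13, +1.27);  n_5 = (+0.7471, +0.6647)
∠(n_2, n_5) = 169.92°
δ = |180° − 169.92°| = 10.08°
10.08° ≤ 2α = 28.07°  →  valid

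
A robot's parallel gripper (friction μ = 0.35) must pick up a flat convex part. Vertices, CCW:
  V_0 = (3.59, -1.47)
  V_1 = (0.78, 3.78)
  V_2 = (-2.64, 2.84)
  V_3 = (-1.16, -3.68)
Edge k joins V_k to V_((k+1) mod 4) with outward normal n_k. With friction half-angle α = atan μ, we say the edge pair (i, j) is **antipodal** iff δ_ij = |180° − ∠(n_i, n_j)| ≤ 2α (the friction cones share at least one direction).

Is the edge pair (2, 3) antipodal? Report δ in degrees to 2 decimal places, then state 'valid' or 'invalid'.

δ = 77.84°, invalid

α = atan 0.35 = 19.29°;  2α = 38.58°
edge 2: e_2 = (+1.48, -6.52);  n_2 = (-0.9752, -0.2214)
edge 3: e_3 = (+4.75, +2.21);  n_3 = (+0.4218, -0.9067)
∠(n_2, n_3) = 102.16°
δ = |180° − 102.16°| = 77.84°
77.84° > 2α = 38.58°  →  invalid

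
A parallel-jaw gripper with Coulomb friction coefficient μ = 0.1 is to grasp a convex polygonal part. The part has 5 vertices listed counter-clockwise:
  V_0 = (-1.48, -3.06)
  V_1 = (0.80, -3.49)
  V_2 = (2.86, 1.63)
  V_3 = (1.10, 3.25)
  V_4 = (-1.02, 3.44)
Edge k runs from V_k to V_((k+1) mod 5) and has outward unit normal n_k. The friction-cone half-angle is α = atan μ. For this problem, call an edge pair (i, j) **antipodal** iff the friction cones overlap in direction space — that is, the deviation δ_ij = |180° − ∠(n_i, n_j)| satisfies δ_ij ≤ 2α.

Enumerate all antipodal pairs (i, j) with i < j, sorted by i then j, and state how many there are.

α = atan 0.1 = 5.71°;  2α = 11.42°
n_0 = (-0.1853, -0.9827)
n_1 = (+0.9277, -0.3733)
n_2 = (+0.6772, +0.7358)
n_3 = (+0.0893, +0.9960)
n_4 = (-0.9975, +0.0706)
  (0,1): δ = 101.24°  ·
  (0,2): δ = 31.95°  ·
  (0,3): δ = 5.56°  ✓
  (0,4): δ = 96.63°  ·
  (1,2): δ = 110.71°  ·
  (1,3): δ = 73.20°  ·
  (1,4): δ = 17.87°  ·
  (2,3): δ = 142.49°  ·
  (2,4): δ = 51.42°  ·
  (3,4): δ = 88.93°  ·
antipodal pairs: 1

count = 1; pairs: (0,3)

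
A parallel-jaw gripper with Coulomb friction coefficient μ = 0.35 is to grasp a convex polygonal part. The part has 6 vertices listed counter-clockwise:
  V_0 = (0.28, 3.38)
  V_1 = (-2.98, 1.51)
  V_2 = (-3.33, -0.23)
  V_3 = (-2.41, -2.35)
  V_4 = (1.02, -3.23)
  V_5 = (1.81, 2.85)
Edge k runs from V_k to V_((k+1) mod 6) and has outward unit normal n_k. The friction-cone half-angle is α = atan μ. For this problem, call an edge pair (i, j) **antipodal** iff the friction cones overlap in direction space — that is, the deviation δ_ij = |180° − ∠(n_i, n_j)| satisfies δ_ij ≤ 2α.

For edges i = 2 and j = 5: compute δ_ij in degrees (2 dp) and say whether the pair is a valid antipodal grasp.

α = atan 0.35 = 19.29°;  2α = 38.58°
edge 2: e_2 = (+0.92, -2.12);  n_2 = (-0.9173, -0.3981)
edge 5: e_5 = (-1.53, +0.53);  n_5 = (+0.3273, +0.9449)
∠(n_2, n_5) = 132.57°
δ = |180° − 132.57°| = 47.43°
47.43° > 2α = 38.58°  →  invalid

δ = 47.43°, invalid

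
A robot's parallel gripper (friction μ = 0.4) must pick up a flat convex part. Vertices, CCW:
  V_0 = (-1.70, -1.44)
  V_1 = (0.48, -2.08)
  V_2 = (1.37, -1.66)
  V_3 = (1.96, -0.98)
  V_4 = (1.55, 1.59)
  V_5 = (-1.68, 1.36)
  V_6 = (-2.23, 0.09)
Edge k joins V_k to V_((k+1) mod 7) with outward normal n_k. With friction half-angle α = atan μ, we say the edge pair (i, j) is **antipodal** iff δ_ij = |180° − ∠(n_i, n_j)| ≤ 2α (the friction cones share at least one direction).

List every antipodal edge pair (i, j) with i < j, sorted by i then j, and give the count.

α = atan 0.4 = 21.80°;  2α = 43.60°
n_0 = (-0.2817, -0.9595)
n_1 = (+0.4268, -0.9044)
n_2 = (+0.7553, -0.6554)
n_3 = (+0.9875, +0.1575)
n_4 = (-0.0710, +0.9975)
n_5 = (-0.9176, +0.3974)
n_6 = (-0.9449, -0.3273)
  (0,1): δ = 138.38°  ·
  (0,2): δ = 114.59°  ·
  (0,3): δ = 64.57°  ·
  (0,4): δ = 20.43°  ✓
  (0,5): δ = 82.95°  ·
  (0,6): δ = 125.47°  ·
  (1,2): δ = 156.21°  ·
  (1,3): δ = 106.20°  ·
  (1,4): δ = 21.19°  ✓
  (1,5): δ = 41.32°  ✓
  (1,6): δ = 83.84°  ·
  (2,3): δ = 129.99°  ·
  (2,4): δ = 44.98°  ·
  (2,5): δ = 17.53°  ✓
  (2,6): δ = 60.05°  ·
  (3,4): δ = 94.99°  ·
  (3,5): δ = 32.48°  ✓
  (3,6): δ = 10.04°  ✓
  (4,5): δ = 117.49°  ·
  (4,6): δ = 74.97°  ·
  (5,6): δ = 137.48°  ·
antipodal pairs: 6

count = 6; pairs: (0,4), (1,4), (1,5), (2,5), (3,5), (3,6)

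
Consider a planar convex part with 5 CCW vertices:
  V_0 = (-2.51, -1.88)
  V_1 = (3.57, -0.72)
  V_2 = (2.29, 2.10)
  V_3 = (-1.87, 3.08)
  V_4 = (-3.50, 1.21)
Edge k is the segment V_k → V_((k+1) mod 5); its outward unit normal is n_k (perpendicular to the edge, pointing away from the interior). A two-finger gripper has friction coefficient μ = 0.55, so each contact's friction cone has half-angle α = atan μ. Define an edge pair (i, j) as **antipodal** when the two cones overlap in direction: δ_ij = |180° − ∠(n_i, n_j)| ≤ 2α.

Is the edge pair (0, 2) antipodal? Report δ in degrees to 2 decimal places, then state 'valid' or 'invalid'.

δ = 24.06°, valid

α = atan 0.55 = 28.81°;  2α = 57.62°
edge 0: e_0 = (+6.08, +1.16);  n_0 = (+0.1874, -0.9823)
edge 2: e_2 = (-4.16, +0.98);  n_2 = (+0.2293, +0.9734)
∠(n_0, n_2) = 155.94°
δ = |180° − 155.94°| = 24.06°
24.06° ≤ 2α = 57.62°  →  valid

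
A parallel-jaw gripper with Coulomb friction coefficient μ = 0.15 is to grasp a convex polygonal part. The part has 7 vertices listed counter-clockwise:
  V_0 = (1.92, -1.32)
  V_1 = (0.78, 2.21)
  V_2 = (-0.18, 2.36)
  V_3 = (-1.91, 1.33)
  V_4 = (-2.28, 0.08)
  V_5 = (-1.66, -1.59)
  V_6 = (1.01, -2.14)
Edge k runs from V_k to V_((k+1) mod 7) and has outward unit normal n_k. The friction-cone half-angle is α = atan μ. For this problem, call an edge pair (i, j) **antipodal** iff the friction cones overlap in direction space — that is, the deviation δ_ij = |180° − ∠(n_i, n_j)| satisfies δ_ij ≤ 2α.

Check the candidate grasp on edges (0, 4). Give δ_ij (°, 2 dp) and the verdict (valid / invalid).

δ = 2.47°, valid

α = atan 0.15 = 8.53°;  2α = 17.06°
edge 0: e_0 = (-1.14, +3.53);  n_0 = (+0.9516, +0.3073)
edge 4: e_4 = (+0.62, -1.67);  n_4 = (-0.9375, -0.3480)
∠(n_0, n_4) = 177.53°
δ = |180° − 177.53°| = 2.47°
2.47° ≤ 2α = 17.06°  →  valid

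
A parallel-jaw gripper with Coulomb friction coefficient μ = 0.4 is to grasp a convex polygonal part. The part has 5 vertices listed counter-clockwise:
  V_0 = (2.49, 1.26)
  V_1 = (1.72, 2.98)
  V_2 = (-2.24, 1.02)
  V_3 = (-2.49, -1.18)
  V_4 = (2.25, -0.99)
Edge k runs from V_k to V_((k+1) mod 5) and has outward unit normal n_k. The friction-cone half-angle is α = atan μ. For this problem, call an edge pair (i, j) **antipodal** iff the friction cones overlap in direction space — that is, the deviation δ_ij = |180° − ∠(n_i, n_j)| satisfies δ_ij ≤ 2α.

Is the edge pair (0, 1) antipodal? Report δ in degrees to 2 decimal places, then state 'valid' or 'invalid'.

δ = 87.78°, invalid

α = atan 0.4 = 21.80°;  2α = 43.60°
edge 0: e_0 = (-0.77, +1.72);  n_0 = (+0.9127, +0.4086)
edge 1: e_1 = (-3.96, -1.96);  n_1 = (-0.4436, +0.8962)
∠(n_0, n_1) = 92.22°
δ = |180° − 92.22°| = 87.78°
87.78° > 2α = 43.60°  →  invalid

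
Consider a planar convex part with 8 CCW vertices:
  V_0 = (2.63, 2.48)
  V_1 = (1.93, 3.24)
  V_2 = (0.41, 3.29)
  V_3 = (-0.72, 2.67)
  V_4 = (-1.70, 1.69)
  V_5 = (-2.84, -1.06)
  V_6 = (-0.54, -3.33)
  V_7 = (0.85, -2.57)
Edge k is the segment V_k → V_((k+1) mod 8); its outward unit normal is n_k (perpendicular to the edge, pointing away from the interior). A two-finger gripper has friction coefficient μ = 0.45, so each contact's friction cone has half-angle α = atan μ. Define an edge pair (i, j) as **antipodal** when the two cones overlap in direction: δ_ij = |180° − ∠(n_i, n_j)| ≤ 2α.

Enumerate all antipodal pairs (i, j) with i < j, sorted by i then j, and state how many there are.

count = 9; pairs: (0,5), (1,5), (1,6), (2,6), (2,7), (3,6), (3,7), (4,6), (4,7)

α = atan 0.45 = 24.23°;  2α = 48.46°
n_0 = (+0.7355, +0.6775)
n_1 = (+0.0329, +0.9995)
n_2 = (-0.4810, +0.8767)
n_3 = (-0.7071, +0.7071)
n_4 = (-0.9238, +0.3829)
n_5 = (-0.7024, -0.7117)
n_6 = (+0.4797, -0.8774)
n_7 = (+0.9431, -0.3324)
  (0,1): δ = 134.53°  ·
  (0,2): δ = 103.89°  ·
  (0,3): δ = 87.65°  ·
  (0,4): δ = 65.16°  ·
  (0,5): δ = 2.73°  ✓
  (0,6): δ = 76.02°  ·
  (0,7): δ = 117.94°  ·
  (1,2): δ = 149.36°  ·
  (1,3): δ = 133.12°  ·
  (1,4): δ = 110.63°  ·
  (1,5): δ = 42.74°  ✓
  (1,6): δ = 30.55°  ✓
  (1,7): δ = 72.47°  ·
  (2,3): δ = 163.75°  ·
  (2,4): δ = 141.27°  ·
  (2,5): δ = 73.38°  ·
  (2,6): δ = 0.08°  ✓
  (2,7): δ = 41.83°  ✓
  (3,4): δ = 157.52°  ·
  (3,5): δ = 89.62°  ·
  (3,6): δ = 16.33°  ✓
  (3,7): δ = 25.58°  ✓
  (4,5): δ = 112.11°  ·
  (4,6): δ = 38.82°  ✓
  (4,7): δ = 3.10°  ✓
  (5,6): δ = 106.71°  ·
  (5,7): δ = 64.79°  ·
  (6,7): δ = 138.08°  ·
antipodal pairs: 9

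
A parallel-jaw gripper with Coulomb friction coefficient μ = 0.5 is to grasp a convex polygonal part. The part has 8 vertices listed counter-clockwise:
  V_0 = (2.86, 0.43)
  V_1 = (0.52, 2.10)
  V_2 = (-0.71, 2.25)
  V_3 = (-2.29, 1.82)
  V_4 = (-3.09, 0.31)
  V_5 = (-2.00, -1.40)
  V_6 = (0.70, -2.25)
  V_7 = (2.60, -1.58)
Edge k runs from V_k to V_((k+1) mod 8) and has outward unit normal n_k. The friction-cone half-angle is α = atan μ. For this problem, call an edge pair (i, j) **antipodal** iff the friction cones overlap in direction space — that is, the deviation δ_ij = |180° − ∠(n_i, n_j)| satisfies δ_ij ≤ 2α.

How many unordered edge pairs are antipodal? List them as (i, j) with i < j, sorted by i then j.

α = atan 0.5 = 26.57°;  2α = 53.13°
n_0 = (+0.5809, +0.8140)
n_1 = (+0.1211, +0.9926)
n_2 = (-0.2626, +0.9649)
n_3 = (-0.8836, +0.4682)
n_4 = (-0.8433, -0.5375)
n_5 = (-0.3003, -0.9538)
n_6 = (+0.3326, -0.9431)
n_7 = (+0.9917, -0.1283)
  (0,1): δ = 151.44°  ·
  (0,2): δ = 129.26°  ·
  (0,3): δ = 82.40°  ·
  (0,4): δ = 21.97°  ✓
  (0,5): δ = 18.04°  ✓
  (0,6): δ = 54.94°  ·
  (0,7): δ = 118.14°  ·
  (1,2): δ = 157.82°  ·
  (1,3): δ = 110.96°  ·
  (1,4): δ = 50.53°  ✓
  (1,5): δ = 10.52°  ✓
  (1,6): δ = 26.38°  ✓
  (1,7): δ = 89.58°  ·
  (2,3): δ = 133.14°  ·
  (2,4): δ = 72.71°  ·
  (2,5): δ = 32.70°  ✓
  (2,6): δ = 4.20°  ✓
  (2,7): δ = 67.41°  ·
  (3,4): δ = 119.57°  ·
  (3,5): δ = 79.56°  ·
  (3,6): δ = 42.66°  ✓
  (3,7): δ = 20.54°  ✓
  (4,5): δ = 139.99°  ·
  (4,6): δ = 103.09°  ·
  (4,7): δ = 39.89°  ✓
  (5,6): δ = 143.10°  ·
  (5,7): δ = 79.90°  ·
  (6,7): δ = 116.79°  ·
antipodal pairs: 10

count = 10; pairs: (0,4), (0,5), (1,4), (1,5), (1,6), (2,5), (2,6), (3,6), (3,7), (4,7)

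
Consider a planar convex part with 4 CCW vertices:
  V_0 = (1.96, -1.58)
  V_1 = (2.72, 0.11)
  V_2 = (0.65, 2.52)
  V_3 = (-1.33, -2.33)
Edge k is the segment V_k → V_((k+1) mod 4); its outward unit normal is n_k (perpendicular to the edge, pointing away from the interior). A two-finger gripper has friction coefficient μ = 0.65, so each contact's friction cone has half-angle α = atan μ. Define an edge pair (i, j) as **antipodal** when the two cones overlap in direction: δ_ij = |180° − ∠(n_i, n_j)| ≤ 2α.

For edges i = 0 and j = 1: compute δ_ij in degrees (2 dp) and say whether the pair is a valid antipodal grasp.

δ = 115.13°, invalid

α = atan 0.65 = 33.02°;  2α = 66.05°
edge 0: e_0 = (+0.76, +1.69);  n_0 = (+0.9120, -0.4101)
edge 1: e_1 = (-2.07, +2.41);  n_1 = (+0.7586, +0.6516)
∠(n_0, n_1) = 64.87°
δ = |180° − 64.87°| = 115.13°
115.13° > 2α = 66.05°  →  invalid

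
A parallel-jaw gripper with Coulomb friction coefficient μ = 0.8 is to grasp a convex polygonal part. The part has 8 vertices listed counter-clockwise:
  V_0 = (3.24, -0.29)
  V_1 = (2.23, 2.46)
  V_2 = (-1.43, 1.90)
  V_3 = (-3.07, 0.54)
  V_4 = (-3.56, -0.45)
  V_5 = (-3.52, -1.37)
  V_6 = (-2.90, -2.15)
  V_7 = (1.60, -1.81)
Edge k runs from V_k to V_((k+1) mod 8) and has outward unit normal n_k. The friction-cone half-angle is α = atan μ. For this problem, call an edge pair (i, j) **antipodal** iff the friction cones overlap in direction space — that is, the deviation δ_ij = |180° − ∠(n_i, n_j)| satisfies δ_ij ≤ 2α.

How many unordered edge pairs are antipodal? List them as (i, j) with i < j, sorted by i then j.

α = atan 0.8 = 38.66°;  2α = 77.32°
n_0 = (+0.9387, +0.3448)
n_1 = (-0.1512, +0.9885)
n_2 = (-0.6383, +0.7698)
n_3 = (-0.8962, +0.4436)
n_4 = (-0.9991, -0.0434)
n_5 = (-0.7828, -0.6222)
n_6 = (+0.0753, -0.9972)
n_7 = (+0.6798, -0.7334)
  (0,1): δ = 101.47°  ·
  (0,2): δ = 70.50°  ✓
  (0,3): δ = 46.50°  ✓
  (0,4): δ = 17.68°  ✓
  (0,5): δ = 18.31°  ✓
  (0,6): δ = 74.15°  ✓
  (0,7): δ = 112.66°  ·
  (1,2): δ = 149.03°  ·
  (1,3): δ = 125.03°  ·
  (1,4): δ = 96.21°  ·
  (1,5): δ = 60.22°  ✓
  (1,6): δ = 4.38°  ✓
  (1,7): δ = 34.13°  ✓
  (2,3): δ = 156.00°  ·
  (2,4): δ = 127.18°  ·
  (2,5): δ = 91.19°  ·
  (2,6): δ = 35.35°  ✓
  (2,7): δ = 3.16°  ✓
  (3,4): δ = 151.18°  ·
  (3,5): δ = 115.19°  ·
  (3,6): δ = 59.35°  ✓
  (3,7): δ = 20.84°  ✓
  (4,5): δ = 144.01°  ·
  (4,6): δ = 88.17°  ·
  (4,7): δ = 49.66°  ✓
  (5,6): δ = 124.16°  ·
  (5,7): δ = 85.65°  ·
  (6,7): δ = 141.50°  ·
antipodal pairs: 13

count = 13; pairs: (0,2), (0,3), (0,4), (0,5), (0,6), (1,5), (1,6), (1,7), (2,6), (2,7), (3,6), (3,7), (4,7)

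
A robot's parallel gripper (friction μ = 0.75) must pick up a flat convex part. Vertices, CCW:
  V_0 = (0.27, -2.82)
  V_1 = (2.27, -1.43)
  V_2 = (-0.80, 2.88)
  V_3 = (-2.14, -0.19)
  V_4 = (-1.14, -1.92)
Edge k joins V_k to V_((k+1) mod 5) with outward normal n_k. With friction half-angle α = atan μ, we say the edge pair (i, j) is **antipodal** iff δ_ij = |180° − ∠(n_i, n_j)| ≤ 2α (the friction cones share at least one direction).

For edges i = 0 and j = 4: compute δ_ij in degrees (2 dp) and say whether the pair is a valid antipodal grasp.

δ = 112.65°, invalid

α = atan 0.75 = 36.87°;  2α = 73.74°
edge 0: e_0 = (+2.00, +1.39);  n_0 = (+0.5707, -0.8212)
edge 4: e_4 = (+1.41, -0.90);  n_4 = (-0.5380, -0.8429)
∠(n_0, n_4) = 67.35°
δ = |180° − 67.35°| = 112.65°
112.65° > 2α = 73.74°  →  invalid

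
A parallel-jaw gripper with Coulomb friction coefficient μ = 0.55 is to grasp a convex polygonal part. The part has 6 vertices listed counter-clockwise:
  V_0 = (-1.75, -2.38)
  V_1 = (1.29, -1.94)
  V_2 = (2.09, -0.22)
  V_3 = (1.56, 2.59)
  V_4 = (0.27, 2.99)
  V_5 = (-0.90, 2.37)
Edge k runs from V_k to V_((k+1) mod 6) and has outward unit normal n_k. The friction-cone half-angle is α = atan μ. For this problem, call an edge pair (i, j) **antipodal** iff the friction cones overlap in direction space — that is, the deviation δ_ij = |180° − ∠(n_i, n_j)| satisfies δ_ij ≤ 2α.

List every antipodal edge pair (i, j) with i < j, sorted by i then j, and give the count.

count = 5; pairs: (0,3), (0,4), (1,4), (1,5), (2,5)

α = atan 0.55 = 28.81°;  2α = 57.62°
n_0 = (+0.1432, -0.9897)
n_1 = (+0.9067, -0.4217)
n_2 = (+0.9827, +0.1853)
n_3 = (+0.2962, +0.9551)
n_4 = (-0.4682, +0.8836)
n_5 = (-0.9844, +0.1761)
  (0,1): δ = 123.18°  ·
  (0,2): δ = 87.55°  ·
  (0,3): δ = 25.46°  ✓
  (0,4): δ = 19.68°  ✓
  (0,5): δ = 71.62°  ·
  (1,2): δ = 144.37°  ·
  (1,3): δ = 82.28°  ·
  (1,4): δ = 37.14°  ✓
  (1,5): δ = 14.80°  ✓
  (2,3): δ = 117.91°  ·
  (2,4): δ = 72.76°  ·
  (2,5): δ = 20.83°  ✓
  (3,4): δ = 134.85°  ·
  (3,5): δ = 82.92°  ·
  (4,5): δ = 128.07°  ·
antipodal pairs: 5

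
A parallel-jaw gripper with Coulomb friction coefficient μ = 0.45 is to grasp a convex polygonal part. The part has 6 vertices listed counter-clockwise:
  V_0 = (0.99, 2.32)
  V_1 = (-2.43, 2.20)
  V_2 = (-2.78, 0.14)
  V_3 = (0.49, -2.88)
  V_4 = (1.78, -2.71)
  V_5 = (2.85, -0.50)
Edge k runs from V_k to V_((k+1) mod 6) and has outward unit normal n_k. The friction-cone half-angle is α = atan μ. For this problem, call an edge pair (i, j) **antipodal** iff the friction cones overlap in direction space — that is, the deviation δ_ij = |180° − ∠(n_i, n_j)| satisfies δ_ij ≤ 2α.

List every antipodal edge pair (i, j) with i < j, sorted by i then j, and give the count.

count = 5; pairs: (0,2), (0,3), (1,4), (1,5), (2,5)

α = atan 0.45 = 24.23°;  2α = 48.46°
n_0 = (-0.0351, +0.9994)
n_1 = (-0.9859, +0.1675)
n_2 = (-0.6785, -0.7346)
n_3 = (+0.1307, -0.9914)
n_4 = (+0.9001, -0.4358)
n_5 = (+0.8348, +0.5506)
  (0,1): δ = 101.65°  ·
  (0,2): δ = 44.73°  ✓
  (0,3): δ = 5.50°  ✓
  (0,4): δ = 62.16°  ·
  (0,5): δ = 121.40°  ·
  (1,2): δ = 123.08°  ·
  (1,3): δ = 72.85°  ·
  (1,4): δ = 16.19°  ✓
  (1,5): δ = 43.05°  ✓
  (2,3): δ = 129.77°  ·
  (2,4): δ = 73.11°  ·
  (2,5): δ = 13.87°  ✓
  (3,4): δ = 123.34°  ·
  (3,5): δ = 64.10°  ·
  (4,5): δ = 120.76°  ·
antipodal pairs: 5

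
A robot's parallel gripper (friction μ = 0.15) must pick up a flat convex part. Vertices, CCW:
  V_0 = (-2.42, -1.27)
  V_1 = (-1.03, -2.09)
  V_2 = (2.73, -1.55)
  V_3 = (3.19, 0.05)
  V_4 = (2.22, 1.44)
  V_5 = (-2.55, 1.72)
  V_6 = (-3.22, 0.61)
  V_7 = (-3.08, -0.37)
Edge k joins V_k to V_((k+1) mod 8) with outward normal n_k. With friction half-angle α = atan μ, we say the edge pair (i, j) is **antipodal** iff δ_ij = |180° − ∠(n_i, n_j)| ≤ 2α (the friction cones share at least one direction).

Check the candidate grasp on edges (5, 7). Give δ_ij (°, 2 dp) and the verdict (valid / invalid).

α = atan 0.15 = 8.53°;  2α = 17.06°
edge 5: e_5 = (-0.67, -1.11);  n_5 = (-0.8561, +0.5168)
edge 7: e_7 = (+0.66, -0.90);  n_7 = (-0.8064, -0.5914)
∠(n_5, n_7) = 67.37°
δ = |180° − 67.37°| = 112.63°
112.63° > 2α = 17.06°  →  invalid

δ = 112.63°, invalid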